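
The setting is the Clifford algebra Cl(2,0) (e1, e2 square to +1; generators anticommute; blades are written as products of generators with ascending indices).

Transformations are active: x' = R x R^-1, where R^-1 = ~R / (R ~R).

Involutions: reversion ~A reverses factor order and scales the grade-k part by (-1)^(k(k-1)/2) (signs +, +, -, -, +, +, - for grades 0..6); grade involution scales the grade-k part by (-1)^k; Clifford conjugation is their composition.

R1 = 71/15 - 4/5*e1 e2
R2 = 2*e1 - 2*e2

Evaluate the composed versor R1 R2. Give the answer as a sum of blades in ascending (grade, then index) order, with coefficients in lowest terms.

Distribute over the terms of R1 (each basis-blade product reordered to ascending indices, repeated generators contracted through their squares):
(71/15) R2 = 142/15*e1 - 142/15*e2
(-4/5*e1 e2) R2 = 8/5*e1 + 8/5*e2
Summing the partial products and collecting blades:
Answer: 166/15*e1 - 118/15*e2


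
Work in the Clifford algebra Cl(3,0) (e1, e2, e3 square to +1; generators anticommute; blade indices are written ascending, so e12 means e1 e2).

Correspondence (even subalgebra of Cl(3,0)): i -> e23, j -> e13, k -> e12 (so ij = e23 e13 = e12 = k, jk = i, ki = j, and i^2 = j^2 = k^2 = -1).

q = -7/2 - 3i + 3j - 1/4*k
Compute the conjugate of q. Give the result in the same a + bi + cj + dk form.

In blades: q = -7/2 - 1/4*e12 + 3*e13 - 3*e23.
Quaternion conjugation is reversion on the even subalgebra: the scalar is fixed and every grade-2 blade flips sign, giving -7/2 + 1/4*e12 - 3*e13 + 3*e23; translating back:
Answer: -7/2 + 3i - 3j + 1/4*k


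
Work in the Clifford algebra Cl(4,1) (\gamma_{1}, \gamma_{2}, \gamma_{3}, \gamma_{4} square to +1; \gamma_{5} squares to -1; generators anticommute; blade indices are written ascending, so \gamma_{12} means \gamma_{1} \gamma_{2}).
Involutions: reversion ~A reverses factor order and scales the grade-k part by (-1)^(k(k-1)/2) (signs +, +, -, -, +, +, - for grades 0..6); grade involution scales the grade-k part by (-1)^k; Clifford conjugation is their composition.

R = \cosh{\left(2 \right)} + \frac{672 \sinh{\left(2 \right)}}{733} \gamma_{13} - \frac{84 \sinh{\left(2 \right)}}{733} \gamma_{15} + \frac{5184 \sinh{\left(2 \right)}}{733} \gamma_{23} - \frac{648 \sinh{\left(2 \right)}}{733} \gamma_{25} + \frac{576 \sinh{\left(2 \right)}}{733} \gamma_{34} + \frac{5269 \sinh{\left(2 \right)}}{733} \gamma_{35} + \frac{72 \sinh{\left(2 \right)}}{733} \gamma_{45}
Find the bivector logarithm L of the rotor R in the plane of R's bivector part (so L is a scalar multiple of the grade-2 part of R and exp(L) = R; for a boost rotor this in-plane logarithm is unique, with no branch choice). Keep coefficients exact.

The scalar part of R is \cosh{\left(2 \right)}, which determines |rapidity| via cosh; the sign lives in the bivector part, and pairing them (bivector part over sinh of the rapidity = the plane) gives the unique in-plane L = rapidity * plane.
Concretely: cosh(rapidity) = \cosh{\left(2 \right)} gives rapidity = ±2, and since rapidity/sinh(rapidity) is even the sign is immaterial: L = (rapidity/sinh(rapidity)) * <R>_2 = (\frac{2}{\sinh{\left(2 \right)}}) * <R>_2.
Answer: \frac{1344}{733} \gamma_{13} - \frac{168}{733} \gamma_{15} + \frac{10368}{733} \gamma_{23} - \frac{1296}{733} \gamma_{25} + \frac{1152}{733} \gamma_{34} + \frac{10538}{733} \gamma_{35} + \frac{144}{733} \gamma_{45}


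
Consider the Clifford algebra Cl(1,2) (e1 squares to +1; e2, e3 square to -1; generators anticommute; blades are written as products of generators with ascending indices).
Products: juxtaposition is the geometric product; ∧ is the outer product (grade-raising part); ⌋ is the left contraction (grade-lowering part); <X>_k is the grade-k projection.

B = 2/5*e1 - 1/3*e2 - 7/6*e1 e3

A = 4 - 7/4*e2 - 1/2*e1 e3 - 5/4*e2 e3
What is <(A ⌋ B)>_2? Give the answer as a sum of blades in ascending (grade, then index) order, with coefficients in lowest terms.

step 1: 8/5*e1 - 4/3*e2 - 14/3*e1 e3
step 2: -14/3*e1 e3
Answer: -14/3*e1 e3


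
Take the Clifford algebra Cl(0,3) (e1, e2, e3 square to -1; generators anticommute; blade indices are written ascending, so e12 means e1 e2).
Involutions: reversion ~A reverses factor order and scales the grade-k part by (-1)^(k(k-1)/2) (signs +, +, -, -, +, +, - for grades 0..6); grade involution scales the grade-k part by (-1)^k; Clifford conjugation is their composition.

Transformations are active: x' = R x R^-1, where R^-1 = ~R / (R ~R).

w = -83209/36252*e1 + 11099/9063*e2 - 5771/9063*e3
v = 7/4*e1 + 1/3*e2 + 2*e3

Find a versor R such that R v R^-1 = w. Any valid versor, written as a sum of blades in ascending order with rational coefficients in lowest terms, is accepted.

A norm check does it: q(v) = q(w) = -1033/144, hence R = v + w = -4942/9063*e1 + 14120/9063*e2 + 12355/9063*e3 realises the map — parallel part kept, (v - w)/2 negated, v carried to w.
Answer: -4942/9063*e1 + 14120/9063*e2 + 12355/9063*e3


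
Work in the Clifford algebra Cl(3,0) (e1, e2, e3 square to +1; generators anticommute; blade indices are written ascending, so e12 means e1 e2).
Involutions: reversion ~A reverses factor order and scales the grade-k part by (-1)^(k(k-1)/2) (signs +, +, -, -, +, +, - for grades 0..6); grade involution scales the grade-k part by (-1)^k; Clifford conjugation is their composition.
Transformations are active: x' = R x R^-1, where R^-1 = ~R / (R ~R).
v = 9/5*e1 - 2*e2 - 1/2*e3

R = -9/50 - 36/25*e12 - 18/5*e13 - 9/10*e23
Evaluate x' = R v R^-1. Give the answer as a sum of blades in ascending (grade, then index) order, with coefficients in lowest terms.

~R = -9/50 + 36/25*e12 + 18/5*e13 + 9/10*e23, and R ~R = 3969/250, so R^-1 = ~R / (3969/250).
R v = 1089/250*e1 + 1701/500*e2 + 477/100*e3 - 81/10*e123
Answer: -1201/1225*e1 - 4289/2450*e2 + 456/245*e3


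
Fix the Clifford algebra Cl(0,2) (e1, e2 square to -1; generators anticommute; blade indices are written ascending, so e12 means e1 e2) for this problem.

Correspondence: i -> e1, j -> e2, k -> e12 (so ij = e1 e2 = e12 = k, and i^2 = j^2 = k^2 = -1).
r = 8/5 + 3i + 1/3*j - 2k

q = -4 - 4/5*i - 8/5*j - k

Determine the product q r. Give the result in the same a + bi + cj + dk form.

In blades: q = -4 - 4/5*e1 - 8/5*e2 - e12, r = 8/5 + 3*e1 + 1/3*e2 - 2*e12.
Distribute q over r term by term (generator squares from the signature, products reordered to ascending indices): (-4)*r = -32/5 - 12*e1 - 4/3*e2 + 8*e12; (-4/5*e1)*r = 12/5 - 32/25*e1 - 8/5*e2 - 4/15*e12; (-8/5*e2)*r = 8/15 + 16/5*e1 - 64/25*e2 + 24/5*e12; (-e12)*r = -2 + 1/3*e1 - 3*e2 - 8/5*e12.
Sum: -82/15 - 731/75*e1 - 637/75*e2 + 164/15*e12; translating back through the correspondence:
Answer: -82/15 - 731/75*i - 637/75*j + 164/15*k


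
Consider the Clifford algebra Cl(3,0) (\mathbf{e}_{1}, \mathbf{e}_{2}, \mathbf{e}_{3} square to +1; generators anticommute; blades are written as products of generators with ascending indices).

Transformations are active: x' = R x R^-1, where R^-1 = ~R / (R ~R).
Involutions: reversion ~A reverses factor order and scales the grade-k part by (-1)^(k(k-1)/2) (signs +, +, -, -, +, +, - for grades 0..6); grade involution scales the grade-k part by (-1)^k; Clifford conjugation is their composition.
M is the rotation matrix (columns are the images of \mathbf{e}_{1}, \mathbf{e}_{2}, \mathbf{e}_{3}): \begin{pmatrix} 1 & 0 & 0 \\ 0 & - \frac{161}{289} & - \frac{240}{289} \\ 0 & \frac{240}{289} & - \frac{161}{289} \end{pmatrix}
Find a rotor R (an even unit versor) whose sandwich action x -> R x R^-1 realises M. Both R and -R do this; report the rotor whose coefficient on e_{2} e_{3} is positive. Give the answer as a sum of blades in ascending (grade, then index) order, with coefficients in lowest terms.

Method: write R = a + b12*e_{1} e_{2} + b13*e_{1} e_{3} + b23*e_{2} e_{3} with a^2 + b12^2 + b13^2 + b23^2 = 1 (so R^-1 = ~R). Expanding the columns R e_j ~R gives tr M = 4a^2 - 1 and, from the antisymmetric part, M21 - M12 = -4a*b12, M13 - M31 = 4a*b13, M32 - M23 = -4a*b23.
Here tr M = -\frac{33}{289}, so a^2 = (1 + tr M)/4 = \frac{64}{289} and a = ±\frac{8}{17}. Taking a = \frac{8}{17}: M21 - M12 = 0, M13 - M31 = 0, M32 - M23 = \frac{480}{289}, giving b12 = 0, b13 = 0, b23 = -\frac{15}{17}, i.e. R = \frac{8}{17} - \frac{15}{17} e_{2} e_{3}.
Its e_{2} e_{3} coefficient is negative, so report the other preimage -R.
Answer: -\frac{8}{17} + \frac{15}{17} e_{2} e_{3}. Sheet selection: the two-to-one cover makes ±R indistinguishable at the matrix level (trace -\frac{33}{289}), so uniqueness comes from the required sign on e_{2} e_{3}.


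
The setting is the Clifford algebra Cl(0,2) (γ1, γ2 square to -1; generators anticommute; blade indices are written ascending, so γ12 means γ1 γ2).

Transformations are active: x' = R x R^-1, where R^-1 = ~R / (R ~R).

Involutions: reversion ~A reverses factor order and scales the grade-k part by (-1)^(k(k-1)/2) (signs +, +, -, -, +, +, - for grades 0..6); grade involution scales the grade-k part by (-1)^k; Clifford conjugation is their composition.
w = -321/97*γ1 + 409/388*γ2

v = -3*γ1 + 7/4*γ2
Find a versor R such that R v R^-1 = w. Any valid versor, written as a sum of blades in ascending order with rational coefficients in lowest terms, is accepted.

Sketch: the shared square -193/16 makes R = v + w = -612/97*γ1 + 272/97*γ2 the natural versor; its sandwich fixes that direction, negates (v - w)/2, and sends v to w.
Answer: -612/97*γ1 + 272/97*γ2


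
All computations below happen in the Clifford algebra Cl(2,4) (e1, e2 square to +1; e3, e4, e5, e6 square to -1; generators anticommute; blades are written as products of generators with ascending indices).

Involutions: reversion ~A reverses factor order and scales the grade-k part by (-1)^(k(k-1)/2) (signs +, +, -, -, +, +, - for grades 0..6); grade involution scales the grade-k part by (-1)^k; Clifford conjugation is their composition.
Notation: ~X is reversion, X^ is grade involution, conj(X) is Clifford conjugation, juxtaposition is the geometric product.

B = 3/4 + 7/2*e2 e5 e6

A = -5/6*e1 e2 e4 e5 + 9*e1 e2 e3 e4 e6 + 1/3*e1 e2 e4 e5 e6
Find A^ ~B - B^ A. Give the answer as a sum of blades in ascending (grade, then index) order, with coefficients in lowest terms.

first term: 7/6*e1 e4 - 35/12*e1 e4 e6 - 5/8*e1 e2 e4 e5 - 63/2*e1 e3 e4 e5 - 27/4*e1 e2 e3 e4 e6 - 1/4*e1 e2 e4 e5 e6
second term: -7/6*e1 e4 - 35/12*e1 e4 e6 - 5/8*e1 e2 e4 e5 - 63/2*e1 e3 e4 e5 + 27/4*e1 e2 e3 e4 e6 + 1/4*e1 e2 e4 e5 e6
Answer: 7/3*e1 e4 - 27/2*e1 e2 e3 e4 e6 - 1/2*e1 e2 e4 e5 e6


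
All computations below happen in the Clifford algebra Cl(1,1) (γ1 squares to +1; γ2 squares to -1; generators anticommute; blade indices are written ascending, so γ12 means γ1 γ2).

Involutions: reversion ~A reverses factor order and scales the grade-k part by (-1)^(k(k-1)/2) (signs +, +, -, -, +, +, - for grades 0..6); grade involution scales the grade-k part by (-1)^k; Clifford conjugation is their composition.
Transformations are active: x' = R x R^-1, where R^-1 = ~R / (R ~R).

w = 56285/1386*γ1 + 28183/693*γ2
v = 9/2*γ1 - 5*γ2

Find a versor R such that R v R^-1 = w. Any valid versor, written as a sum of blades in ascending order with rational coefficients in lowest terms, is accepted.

A norm check does it: q(v) = q(w) = -19/4, hence R = v + w = 31261/693*γ1 + 24718/693*γ2 realises the map — parallel part kept, (v - w)/2 negated, v carried to w.
Answer: 31261/693*γ1 + 24718/693*γ2


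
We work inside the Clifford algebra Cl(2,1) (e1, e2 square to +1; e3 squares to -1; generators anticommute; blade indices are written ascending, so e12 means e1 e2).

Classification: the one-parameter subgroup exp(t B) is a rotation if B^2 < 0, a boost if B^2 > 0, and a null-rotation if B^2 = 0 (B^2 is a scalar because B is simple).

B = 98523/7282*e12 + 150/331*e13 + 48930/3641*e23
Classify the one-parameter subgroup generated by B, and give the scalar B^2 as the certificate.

B^2 term by term: the squares give (98523/7282)^2*(e12)^2 + (150/331)^2*(e13)^2 + (48930/3641)^2*(e23)^2 = 9706781529/53027524*(-1) + 22500/109561*(+1) + 2394144900/13256881*(+1) = -9/4 (each basis 2-blade squares to minus the product of its generators' squares); cross terms between blades sharing an index anticommute and cancel. So B^2 = -9/4.
Answer: rotation, certificate B^2 = -9/4. The class reads off the invariant scalar -9/4 directly.


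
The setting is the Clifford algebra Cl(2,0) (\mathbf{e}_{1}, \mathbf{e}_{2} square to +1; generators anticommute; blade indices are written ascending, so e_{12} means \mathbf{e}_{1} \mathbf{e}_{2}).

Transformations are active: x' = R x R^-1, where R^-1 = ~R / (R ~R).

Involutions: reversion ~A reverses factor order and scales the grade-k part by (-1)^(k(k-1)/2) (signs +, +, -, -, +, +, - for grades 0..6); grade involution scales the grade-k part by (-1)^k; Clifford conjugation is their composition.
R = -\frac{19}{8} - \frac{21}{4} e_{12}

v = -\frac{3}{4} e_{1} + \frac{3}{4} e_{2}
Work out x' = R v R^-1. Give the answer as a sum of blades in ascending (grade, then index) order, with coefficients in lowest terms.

~R = -\frac{19}{8} + \frac{21}{4} e_{12}, and R ~R = \frac{2125}{64}, so R^-1 = ~R / (\frac{2125}{64}).
R v = -\frac{69}{32} e_{1} - \frac{183}{32} e_{2}
Answer: \frac{8997}{8500} e_{1} + \frac{579}{8500} e_{2}


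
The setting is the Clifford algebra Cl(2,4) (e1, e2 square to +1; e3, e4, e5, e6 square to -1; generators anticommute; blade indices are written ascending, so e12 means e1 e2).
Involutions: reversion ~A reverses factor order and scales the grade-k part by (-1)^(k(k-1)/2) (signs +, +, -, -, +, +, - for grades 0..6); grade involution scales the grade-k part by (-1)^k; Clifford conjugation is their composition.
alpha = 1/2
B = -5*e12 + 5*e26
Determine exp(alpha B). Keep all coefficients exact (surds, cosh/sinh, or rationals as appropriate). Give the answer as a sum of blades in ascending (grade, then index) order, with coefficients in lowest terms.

B^2 term by term: the squares give (-5)^2*(e12)^2 + (5)^2*(e26)^2 = 25*(-1) + 25*(+1) = 0 (each basis 2-blade squares to minus the product of its generators' squares); cross terms between blades sharing an index anticommute and cancel. So B^2 = 0.
B^2 = 0, so the series closes: exp(alpha B) = 1 + alpha B (parabolic case).
Answer: 1 - 5/2*e12 + 5/2*e26


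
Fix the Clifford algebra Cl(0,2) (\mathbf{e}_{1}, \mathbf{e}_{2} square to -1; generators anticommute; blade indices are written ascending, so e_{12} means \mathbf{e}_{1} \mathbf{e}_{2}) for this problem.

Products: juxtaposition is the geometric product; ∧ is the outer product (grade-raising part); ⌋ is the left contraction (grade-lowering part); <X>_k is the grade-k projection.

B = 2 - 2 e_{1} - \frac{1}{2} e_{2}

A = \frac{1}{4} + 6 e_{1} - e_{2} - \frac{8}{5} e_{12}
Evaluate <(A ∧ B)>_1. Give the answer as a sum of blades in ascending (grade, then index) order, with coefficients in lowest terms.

step 1: \frac{1}{2} + \frac{23}{2} e_{1} - \frac{17}{8} e_{2} - \frac{41}{5} e_{12}
step 2: \frac{23}{2} e_{1} - \frac{17}{8} e_{2}
Answer: \frac{23}{2} e_{1} - \frac{17}{8} e_{2}


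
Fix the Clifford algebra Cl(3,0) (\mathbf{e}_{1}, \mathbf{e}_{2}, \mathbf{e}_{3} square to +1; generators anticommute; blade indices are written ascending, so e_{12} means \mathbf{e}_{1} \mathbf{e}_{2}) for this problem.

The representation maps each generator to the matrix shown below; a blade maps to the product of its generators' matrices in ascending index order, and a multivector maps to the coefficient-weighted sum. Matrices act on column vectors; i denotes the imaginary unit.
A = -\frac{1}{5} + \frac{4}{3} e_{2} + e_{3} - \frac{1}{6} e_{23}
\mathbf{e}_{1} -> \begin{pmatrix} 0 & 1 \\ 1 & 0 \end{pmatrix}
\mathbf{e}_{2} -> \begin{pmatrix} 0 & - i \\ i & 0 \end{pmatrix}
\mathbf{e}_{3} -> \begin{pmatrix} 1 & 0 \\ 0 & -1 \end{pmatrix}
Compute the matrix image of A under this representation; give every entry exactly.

Bivector images (products of the table entries): rho(e_{23}) = rho(\mathbf{e}_{2})rho(\mathbf{e}_{3}) = \begin{pmatrix} 0 & i \\ i & 0 \end{pmatrix}.
M = (-\frac{1}{5})*1 + (\frac{4}{3})*rho(e_{2}) + (1)*rho(e_{3}) + (-\frac{1}{6})*rho(e_{23}), summed entrywise (1 is the identity matrix):
Answer: \begin{pmatrix} \frac{4}{5} & - \frac{3 i}{2} \\ \frac{7 i}{6} & - \frac{6}{5} \end{pmatrix}


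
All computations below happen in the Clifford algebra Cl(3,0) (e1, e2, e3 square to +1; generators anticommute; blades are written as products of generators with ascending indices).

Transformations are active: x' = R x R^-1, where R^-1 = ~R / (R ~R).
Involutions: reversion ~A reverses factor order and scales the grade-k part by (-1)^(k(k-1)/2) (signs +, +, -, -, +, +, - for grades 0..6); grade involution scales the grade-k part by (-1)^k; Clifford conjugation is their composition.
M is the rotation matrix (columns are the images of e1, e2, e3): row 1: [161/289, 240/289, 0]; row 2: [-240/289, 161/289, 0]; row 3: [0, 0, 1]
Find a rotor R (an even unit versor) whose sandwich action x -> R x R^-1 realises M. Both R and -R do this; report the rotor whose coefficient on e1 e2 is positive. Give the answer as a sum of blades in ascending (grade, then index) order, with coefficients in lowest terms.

Method: write R = a + b12*e1 e2 + b13*e1 e3 + b23*e2 e3 with a^2 + b12^2 + b13^2 + b23^2 = 1 (so R^-1 = ~R). Expanding the columns R e_j ~R gives tr M = 4a^2 - 1 and, from the antisymmetric part, M21 - M12 = -4a*b12, M13 - M31 = 4a*b13, M32 - M23 = -4a*b23.
Here tr M = 611/289, so a^2 = (1 + tr M)/4 = 225/289 and a = ±15/17. Taking a = 15/17: M21 - M12 = -480/289, M13 - M31 = 0, M32 - M23 = 0, giving b12 = 8/17, b13 = 0, b23 = 0, i.e. R = 15/17 + 8/17*e1 e2.
Its e1 e2 coefficient is already positive.
Answer: 15/17 + 8/17*e1 e2. Uniqueness: Spin(3) -> SO(3) maps R and -R to the same rotation of trace 611/289; fixing the sign of the e1 e2 coefficient removes the ambiguity.


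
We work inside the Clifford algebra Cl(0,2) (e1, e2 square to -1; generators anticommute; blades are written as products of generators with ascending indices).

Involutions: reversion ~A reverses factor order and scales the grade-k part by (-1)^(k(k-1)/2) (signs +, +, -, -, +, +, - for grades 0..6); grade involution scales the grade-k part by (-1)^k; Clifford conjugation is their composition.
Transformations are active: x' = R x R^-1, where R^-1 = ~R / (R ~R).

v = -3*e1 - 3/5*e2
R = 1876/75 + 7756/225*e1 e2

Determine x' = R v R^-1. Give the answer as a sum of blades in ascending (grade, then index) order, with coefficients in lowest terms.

~R = 1876/75 - 7756/225*e1 e2, and R ~R = 18365984/10125, so R^-1 = ~R / (18365984/10125).
R v = -20384/375*e1 - 44408/375*e2
Answer: 33807/22525*e1 - 60051/22525*e2


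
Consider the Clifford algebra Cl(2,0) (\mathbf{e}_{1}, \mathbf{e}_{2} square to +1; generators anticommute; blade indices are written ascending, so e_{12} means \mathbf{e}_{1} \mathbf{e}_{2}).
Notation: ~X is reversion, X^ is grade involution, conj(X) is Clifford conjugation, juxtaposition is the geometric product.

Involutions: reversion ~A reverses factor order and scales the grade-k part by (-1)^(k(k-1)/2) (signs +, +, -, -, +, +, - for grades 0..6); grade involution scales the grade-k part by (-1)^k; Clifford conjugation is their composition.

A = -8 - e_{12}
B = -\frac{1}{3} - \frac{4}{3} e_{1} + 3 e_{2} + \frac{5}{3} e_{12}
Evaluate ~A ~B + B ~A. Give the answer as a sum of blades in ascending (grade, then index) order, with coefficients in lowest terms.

first term: \frac{13}{3} + \frac{41}{3} e_{1} - \frac{68}{3} e_{2} + 13 e_{12}
second term: 1 + \frac{23}{3} e_{1} - \frac{76}{3} e_{2} - \frac{41}{3} e_{12}
Answer: \frac{16}{3} + \frac{64}{3} e_{1} - 48 e_{2} - \frac{2}{3} e_{12}


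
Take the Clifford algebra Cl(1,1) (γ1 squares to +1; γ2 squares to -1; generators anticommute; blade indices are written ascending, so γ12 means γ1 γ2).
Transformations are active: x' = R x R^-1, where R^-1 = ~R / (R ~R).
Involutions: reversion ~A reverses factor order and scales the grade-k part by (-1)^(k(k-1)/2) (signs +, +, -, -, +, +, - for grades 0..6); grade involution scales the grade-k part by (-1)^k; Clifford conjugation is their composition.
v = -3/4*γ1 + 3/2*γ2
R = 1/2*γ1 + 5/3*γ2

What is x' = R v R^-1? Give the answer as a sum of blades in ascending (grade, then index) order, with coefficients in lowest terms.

~R = 1/2*γ1 + 5/3*γ2, and R ~R = -91/36, so R^-1 = ~R / (-91/36).
R v = -23/8 + 2*γ12
Answer: 687/364*γ1 + 417/182*γ2


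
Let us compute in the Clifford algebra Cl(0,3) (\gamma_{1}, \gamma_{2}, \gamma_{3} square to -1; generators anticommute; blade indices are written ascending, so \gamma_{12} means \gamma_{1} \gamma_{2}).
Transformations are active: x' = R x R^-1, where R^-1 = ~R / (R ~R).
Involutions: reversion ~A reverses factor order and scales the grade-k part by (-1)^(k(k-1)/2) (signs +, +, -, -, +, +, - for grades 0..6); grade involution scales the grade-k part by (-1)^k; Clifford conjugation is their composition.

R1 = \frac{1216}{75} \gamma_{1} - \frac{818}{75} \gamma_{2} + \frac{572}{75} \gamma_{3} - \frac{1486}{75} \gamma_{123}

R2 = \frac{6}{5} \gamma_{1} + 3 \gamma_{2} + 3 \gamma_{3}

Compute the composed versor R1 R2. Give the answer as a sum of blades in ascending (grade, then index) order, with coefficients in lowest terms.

Distribute over the terms of R2 (each basis-blade product reordered to ascending indices, repeated generators contracted through their squares):
R1 (\frac{6}{5} \gamma_{1}) = -\frac{2432}{125} + \frac{1636}{125} \gamma_{12} - \frac{1144}{125} \gamma_{13} + \frac{2972}{125} \gamma_{23}
R1 (3 \gamma_{2}) = \frac{818}{25} + \frac{1216}{25} \gamma_{12} - \frac{1486}{25} \gamma_{13} - \frac{572}{25} \gamma_{23}
R1 (3 \gamma_{3}) = -\frac{572}{25} + \frac{1486}{25} \gamma_{12} + \frac{1216}{25} \gamma_{13} - \frac{818}{25} \gamma_{23}
Summing the partial products and collecting blades:
Answer: -\frac{1202}{125} + \frac{15146}{125} \gamma_{12} - \frac{2494}{125} \gamma_{13} - \frac{3978}{125} \gamma_{23}


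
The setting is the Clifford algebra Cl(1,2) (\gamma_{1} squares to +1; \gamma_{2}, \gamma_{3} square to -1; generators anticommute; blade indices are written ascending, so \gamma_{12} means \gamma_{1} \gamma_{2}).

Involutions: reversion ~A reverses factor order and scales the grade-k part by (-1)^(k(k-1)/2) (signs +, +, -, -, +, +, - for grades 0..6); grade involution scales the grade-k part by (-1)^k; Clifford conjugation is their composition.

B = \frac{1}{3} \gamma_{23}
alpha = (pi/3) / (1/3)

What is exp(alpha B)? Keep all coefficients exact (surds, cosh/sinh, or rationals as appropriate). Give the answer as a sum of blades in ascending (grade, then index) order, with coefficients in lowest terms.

B^2 = (\frac{1}{3})^2*(\gamma_{23})^2 = \frac{1}{9}*(-1) = -\frac{1}{9} (a basis 2-blade squares to minus the product of its generators' squares).
B^2 = -\frac{1}{9} — since the square is negative, the closed form is circular: l = \frac{1}{3}, alpha*l = \frac{\pi}{3}, so exp(alpha B) = cos(\frac{\pi}{3}) + (sin(\frac{\pi}{3})/(\frac{1}{3}))*B = \frac{1}{2} + (\frac{3 \sqrt{3}}{2})*B.
Answer: \frac{1}{2} + \frac{\sqrt{3}}{2} \gamma_{23}


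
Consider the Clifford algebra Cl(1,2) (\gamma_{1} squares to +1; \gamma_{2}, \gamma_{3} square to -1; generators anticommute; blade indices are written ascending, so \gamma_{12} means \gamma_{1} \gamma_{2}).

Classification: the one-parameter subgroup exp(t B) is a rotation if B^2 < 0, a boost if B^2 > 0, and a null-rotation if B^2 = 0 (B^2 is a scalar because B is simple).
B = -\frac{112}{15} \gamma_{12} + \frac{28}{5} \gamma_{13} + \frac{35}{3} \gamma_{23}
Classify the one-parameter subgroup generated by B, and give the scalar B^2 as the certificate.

B^2 term by term: the squares give (-\frac{112}{15})^2*(\gamma_{12})^2 + (\frac{28}{5})^2*(\gamma_{13})^2 + (\frac{35}{3})^2*(\gamma_{23})^2 = \frac{12544}{225}*(+1) + \frac{784}{25}*(+1) + \frac{1225}{9}*(-1) = -49 (each basis 2-blade squares to minus the product of its generators' squares); cross terms between blades sharing an index anticommute and cancel. So B^2 = -49.
Answer: rotation, certificate B^2 = -49. Key observation: B^2 = -49 is a conjugation invariant, so its sign decides the class regardless of the surface form of B.


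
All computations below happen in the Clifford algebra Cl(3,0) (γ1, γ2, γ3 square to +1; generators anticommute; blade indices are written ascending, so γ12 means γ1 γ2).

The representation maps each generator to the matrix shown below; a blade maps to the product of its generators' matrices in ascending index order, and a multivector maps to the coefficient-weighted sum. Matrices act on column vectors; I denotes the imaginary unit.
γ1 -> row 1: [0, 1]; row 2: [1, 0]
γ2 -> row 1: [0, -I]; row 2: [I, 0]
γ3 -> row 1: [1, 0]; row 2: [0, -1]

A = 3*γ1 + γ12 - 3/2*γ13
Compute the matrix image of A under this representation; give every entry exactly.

Bivector images (products of the table entries): rho(γ12) = rho(γ1)rho(γ2) = row 1: [I, 0]; row 2: [0, -I]; rho(γ13) = rho(γ1)rho(γ3) = row 1: [0, -1]; row 2: [1, 0].
M = (3)*rho(γ1) + (1)*rho(γ12) + (-3/2)*rho(γ13), summed entrywise:
Answer: row 1: [I, 9/2]; row 2: [3/2, -I]


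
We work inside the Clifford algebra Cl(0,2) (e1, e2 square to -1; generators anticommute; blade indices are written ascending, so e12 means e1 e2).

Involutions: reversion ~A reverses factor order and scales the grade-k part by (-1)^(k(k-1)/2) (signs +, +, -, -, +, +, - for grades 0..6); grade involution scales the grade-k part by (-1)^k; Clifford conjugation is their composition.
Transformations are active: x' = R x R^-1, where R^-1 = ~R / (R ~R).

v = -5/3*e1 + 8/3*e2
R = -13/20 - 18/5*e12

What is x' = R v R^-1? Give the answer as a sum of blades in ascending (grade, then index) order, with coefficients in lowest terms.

~R = -13/20 + 18/5*e12, and R ~R = 5353/400, so R^-1 = ~R / (5353/400).
R v = 641/60*e1 + 64/15*e2
Answer: 10099/16059*e1 - 49480/16059*e2


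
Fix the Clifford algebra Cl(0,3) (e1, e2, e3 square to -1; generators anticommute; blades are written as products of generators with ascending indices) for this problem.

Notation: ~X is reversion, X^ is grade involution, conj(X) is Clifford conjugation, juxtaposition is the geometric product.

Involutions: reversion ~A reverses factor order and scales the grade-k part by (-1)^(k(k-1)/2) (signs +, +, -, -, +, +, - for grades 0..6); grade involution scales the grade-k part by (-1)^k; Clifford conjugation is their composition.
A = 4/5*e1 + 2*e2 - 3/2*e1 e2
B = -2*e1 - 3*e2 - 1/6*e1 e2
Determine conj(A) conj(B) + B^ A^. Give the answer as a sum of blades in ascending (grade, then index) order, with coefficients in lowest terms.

first term: 147/20 - 29/6*e1 + 47/15*e2 + 8/5*e1 e2
second term: 147/20 - 29/6*e1 + 47/15*e2 - 8/5*e1 e2
Answer: 147/10 - 29/3*e1 + 94/15*e2


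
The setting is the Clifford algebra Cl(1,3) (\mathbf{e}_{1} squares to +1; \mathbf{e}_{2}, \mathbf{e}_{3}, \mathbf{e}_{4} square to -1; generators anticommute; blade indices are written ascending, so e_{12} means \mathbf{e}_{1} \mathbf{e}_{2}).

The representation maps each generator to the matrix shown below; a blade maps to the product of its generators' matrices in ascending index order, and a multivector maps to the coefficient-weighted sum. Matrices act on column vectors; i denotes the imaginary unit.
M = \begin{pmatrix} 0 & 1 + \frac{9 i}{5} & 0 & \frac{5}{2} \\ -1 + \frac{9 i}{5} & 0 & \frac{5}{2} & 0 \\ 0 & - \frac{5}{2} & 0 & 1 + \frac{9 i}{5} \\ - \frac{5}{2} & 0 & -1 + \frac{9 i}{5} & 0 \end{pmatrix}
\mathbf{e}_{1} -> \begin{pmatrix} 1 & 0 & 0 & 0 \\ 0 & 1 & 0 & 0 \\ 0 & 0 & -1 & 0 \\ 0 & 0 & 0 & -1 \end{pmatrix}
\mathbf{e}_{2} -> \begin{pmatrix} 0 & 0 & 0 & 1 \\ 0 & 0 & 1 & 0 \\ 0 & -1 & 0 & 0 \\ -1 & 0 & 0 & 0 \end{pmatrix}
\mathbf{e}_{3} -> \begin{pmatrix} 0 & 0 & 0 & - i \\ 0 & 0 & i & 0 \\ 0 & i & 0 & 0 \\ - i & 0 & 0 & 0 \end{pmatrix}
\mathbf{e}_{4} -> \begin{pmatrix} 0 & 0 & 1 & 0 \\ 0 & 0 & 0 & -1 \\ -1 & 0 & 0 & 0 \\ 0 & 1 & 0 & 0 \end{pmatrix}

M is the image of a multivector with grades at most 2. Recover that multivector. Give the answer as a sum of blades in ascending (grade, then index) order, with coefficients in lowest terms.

Method: the blade images are trace-orthogonal — tr(rho(e_A) rho(e_B)^-1) = 4 if A = B and 0 otherwise — and rho(e_A)^-1 = (e_A)^2 * rho(e_A) with (e_A)^2 = +1 or -1, so the coefficient of e_A in the preimage is (e_A)^2 * tr(M rho(e_A))/4.
Nonzero projections over blades of grade <= 2: e_{2}: (e_{2})^2 = -1, tr(M rho(e_{2})) = -10, coefficient \frac{5}{2}; e_{24}: (e_{24})^2 = -1, tr(M rho(e_{24})) = -4, coefficient 1; e_{34}: (e_{34})^2 = -1, tr(M rho(e_{34})) = \frac{36}{5}, coefficient -\frac{9}{5}. Every other blade of grade <= 2 projects to 0.
Answer: \frac{5}{2} e_{2} + e_{24} - \frac{9}{5} e_{34}


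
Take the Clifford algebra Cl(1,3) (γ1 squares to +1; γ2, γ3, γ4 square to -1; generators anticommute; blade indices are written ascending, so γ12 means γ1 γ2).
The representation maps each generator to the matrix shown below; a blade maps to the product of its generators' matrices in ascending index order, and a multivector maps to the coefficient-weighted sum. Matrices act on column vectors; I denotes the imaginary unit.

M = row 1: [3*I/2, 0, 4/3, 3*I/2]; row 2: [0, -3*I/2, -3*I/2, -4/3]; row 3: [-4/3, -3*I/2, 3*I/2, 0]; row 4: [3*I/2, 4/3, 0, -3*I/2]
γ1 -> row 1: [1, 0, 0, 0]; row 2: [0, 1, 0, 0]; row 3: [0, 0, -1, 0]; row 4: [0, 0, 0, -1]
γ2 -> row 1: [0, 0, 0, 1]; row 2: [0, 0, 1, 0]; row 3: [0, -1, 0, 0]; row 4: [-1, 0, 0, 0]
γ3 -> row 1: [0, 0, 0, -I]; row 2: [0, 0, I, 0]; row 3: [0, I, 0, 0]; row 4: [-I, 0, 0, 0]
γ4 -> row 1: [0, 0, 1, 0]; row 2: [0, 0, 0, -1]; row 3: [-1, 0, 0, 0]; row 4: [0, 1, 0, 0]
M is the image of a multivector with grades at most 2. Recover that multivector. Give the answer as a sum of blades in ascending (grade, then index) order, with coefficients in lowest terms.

Method: the blade images are trace-orthogonal — tr(rho(e_A) rho(e_B)^-1) = 4 if A = B and 0 otherwise — and rho(e_A)^-1 = (e_A)^2 * rho(e_A) with (e_A)^2 = +1 or -1, so the coefficient of e_A in the preimage is (e_A)^2 * tr(M rho(e_A))/4.
Nonzero projections over blades of grade <= 2: γ3: (γ3)^2 = -1, tr(M rho(γ3)) = 6, coefficient -3/2; γ4: (γ4)^2 = -1, tr(M rho(γ4)) = -16/3, coefficient 4/3; γ23: (γ23)^2 = -1, tr(M rho(γ23)) = 6, coefficient -3/2. Every other blade of grade <= 2 projects to 0.
Answer: -3/2*γ3 + 4/3*γ4 - 3/2*γ23


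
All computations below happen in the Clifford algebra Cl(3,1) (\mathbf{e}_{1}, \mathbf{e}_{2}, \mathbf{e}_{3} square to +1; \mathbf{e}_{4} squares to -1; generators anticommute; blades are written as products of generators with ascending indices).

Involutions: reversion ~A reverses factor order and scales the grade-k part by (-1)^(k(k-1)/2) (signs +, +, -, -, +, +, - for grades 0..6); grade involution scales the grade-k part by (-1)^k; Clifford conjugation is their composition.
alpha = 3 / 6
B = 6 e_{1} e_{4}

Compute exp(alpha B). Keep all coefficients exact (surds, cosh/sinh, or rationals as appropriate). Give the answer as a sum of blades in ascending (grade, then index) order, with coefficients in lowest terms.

B^2 = (6)^2*(e_{1} e_{4})^2 = 36*(+1) = 36 (a basis 2-blade squares to minus the product of its generators' squares).
B^2 = 36 — a positive square means the series sums to a boost: l = 6, alpha*l = 3, so exp(alpha B) = cosh(3) + (sinh(3)/6)*B = \cosh{\left(3 \right)} + (\frac{\sinh{\left(3 \right)}}{6})*B.
Answer: \cosh{\left(3 \right)} + \sinh{\left(3 \right)} e_{1} e_{4}


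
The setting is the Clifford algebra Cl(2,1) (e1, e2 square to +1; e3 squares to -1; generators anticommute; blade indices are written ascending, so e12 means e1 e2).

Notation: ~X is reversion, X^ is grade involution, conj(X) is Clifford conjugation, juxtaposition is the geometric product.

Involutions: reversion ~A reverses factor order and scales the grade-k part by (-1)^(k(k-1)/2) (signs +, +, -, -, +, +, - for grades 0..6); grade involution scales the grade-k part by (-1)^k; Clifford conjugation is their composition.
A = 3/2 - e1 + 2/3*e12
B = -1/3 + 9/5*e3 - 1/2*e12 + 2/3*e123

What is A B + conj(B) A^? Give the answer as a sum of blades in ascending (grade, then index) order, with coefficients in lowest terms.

first term: -1/6 + 1/3*e1 + 1/2*e2 + 203/90*e3 - 35/36*e12 - 9/5*e13 - 2/3*e23 + 11/5*e123
second term: -5/6 - 1/3*e1 - 1/2*e2 - 283/90*e3 + 19/36*e12 + 9/5*e13 + 2/3*e23 - 1/5*e123
Answer: -1 - 8/9*e3 - 4/9*e12 + 2*e123


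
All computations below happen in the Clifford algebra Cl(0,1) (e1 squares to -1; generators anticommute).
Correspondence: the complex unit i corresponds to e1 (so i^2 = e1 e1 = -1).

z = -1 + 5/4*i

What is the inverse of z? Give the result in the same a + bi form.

In blades: z = -1 + 5/4*e1.
With qbar = -1 - 5/4*e1 (scalar fixed, mapped units negated), z qbar = 41/16 (the sum of squared coefficients), so z^-1 = qbar / (41/16) = -16/41 - 20/41*e1; translating back:
Answer: -16/41 - 20/41*i


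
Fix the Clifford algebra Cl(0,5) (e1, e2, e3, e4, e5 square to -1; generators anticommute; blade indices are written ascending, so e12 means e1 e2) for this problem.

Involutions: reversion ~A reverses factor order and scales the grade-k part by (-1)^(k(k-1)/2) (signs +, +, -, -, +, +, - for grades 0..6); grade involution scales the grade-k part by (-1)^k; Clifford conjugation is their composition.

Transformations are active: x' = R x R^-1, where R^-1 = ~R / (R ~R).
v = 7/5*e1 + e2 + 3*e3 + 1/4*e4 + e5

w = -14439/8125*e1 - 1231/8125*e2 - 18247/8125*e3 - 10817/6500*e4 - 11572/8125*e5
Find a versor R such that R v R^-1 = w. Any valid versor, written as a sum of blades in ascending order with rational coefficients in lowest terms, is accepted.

Sketch: the shared square -5209/400 makes R = v + w = -3064/8125*e1 + 6894/8125*e2 + 6128/8125*e3 - 2298/1625*e4 - 3447/8125*e5 the natural versor; its sandwich fixes that direction, negates (v - w)/2, and sends v to w.
Answer: -3064/8125*e1 + 6894/8125*e2 + 6128/8125*e3 - 2298/1625*e4 - 3447/8125*e5


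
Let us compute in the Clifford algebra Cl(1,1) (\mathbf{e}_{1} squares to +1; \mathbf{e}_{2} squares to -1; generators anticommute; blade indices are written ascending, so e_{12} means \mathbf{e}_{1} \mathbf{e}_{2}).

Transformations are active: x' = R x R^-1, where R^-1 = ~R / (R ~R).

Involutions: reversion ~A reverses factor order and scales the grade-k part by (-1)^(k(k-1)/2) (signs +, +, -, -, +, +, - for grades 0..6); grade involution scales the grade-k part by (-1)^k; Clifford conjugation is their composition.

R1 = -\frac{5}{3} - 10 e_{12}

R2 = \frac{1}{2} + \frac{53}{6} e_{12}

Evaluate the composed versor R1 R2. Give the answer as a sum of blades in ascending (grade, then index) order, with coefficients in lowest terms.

Distribute over the terms of R1 (each basis-blade product reordered to ascending indices, repeated generators contracted through their squares):
(-\frac{5}{3}) R2 = -\frac{5}{6} - \frac{265}{18} e_{12}
(-10 e_{12}) R2 = -\frac{265}{3} - 5 e_{12}
Summing the partial products and collecting blades:
Answer: -\frac{535}{6} - \frac{355}{18} e_{12}


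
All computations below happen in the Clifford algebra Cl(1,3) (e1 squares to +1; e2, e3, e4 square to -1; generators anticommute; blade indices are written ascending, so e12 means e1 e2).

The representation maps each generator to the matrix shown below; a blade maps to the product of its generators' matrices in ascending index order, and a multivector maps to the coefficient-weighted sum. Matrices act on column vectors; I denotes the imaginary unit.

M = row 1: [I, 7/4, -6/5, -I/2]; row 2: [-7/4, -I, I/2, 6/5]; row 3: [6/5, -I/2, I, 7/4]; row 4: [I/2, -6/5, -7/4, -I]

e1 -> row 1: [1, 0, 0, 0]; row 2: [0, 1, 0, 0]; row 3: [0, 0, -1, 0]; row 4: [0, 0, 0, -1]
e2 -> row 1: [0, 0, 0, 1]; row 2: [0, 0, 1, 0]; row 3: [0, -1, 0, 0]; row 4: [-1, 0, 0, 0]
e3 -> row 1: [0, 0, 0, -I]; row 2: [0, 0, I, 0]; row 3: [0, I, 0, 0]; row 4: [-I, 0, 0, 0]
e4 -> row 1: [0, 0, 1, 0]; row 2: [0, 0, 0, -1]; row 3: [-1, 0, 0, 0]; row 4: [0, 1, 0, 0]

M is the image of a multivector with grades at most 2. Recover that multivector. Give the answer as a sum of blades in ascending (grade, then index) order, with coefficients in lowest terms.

Method: the blade images are trace-orthogonal — tr(rho(e_A) rho(e_B)^-1) = 4 if A = B and 0 otherwise — and rho(e_A)^-1 = (e_A)^2 * rho(e_A) with (e_A)^2 = +1 or -1, so the coefficient of e_A in the preimage is (e_A)^2 * tr(M rho(e_A))/4.
Nonzero projections over blades of grade <= 2: e4: (e4)^2 = -1, tr(M rho(e4)) = 24/5, coefficient -6/5; e13: (e13)^2 = +1, tr(M rho(e13)) = 2, coefficient 1/2; e23: (e23)^2 = -1, tr(M rho(e23)) = 4, coefficient -1; e24: (e24)^2 = -1, tr(M rho(e24)) = -7, coefficient 7/4. Every other blade of grade <= 2 projects to 0.
Answer: -6/5*e4 + 1/2*e13 - e23 + 7/4*e24


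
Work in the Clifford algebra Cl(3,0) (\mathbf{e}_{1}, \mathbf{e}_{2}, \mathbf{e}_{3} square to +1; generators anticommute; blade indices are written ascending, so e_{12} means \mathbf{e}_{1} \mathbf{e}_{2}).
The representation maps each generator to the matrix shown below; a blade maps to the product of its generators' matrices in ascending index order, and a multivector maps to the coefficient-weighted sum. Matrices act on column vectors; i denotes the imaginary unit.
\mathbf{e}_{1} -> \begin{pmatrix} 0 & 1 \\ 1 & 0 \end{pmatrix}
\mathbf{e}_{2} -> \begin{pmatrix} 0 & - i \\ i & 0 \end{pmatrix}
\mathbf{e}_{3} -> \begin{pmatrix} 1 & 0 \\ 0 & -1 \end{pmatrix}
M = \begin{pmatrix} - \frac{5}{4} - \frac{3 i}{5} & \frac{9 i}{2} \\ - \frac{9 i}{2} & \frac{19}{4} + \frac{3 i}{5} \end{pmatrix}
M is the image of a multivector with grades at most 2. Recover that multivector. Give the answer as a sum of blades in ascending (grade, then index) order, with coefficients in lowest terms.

Method: 1, rho(e_{1}), rho(e_{2}), rho(e_{3}) form a trace-orthogonal basis of the 2x2 complex matrices (tr(X Y) = 2 if X = Y, else 0), so M = m0*1 + m1*rho(e_{1}) + m2*rho(e_{2}) + m3*rho(e_{3}) with m0 = tr(M)/2 = \frac{7}{4}, m1 = tr(M rho(e_{1}))/2 = 0, m2 = tr(M rho(e_{2}))/2 = - \frac{9}{2}, m3 = tr(M rho(e_{3}))/2 = -3 - \frac{3 i}{5}.
Multiplying table entries, the bivector images are rho(e_{12}) = i*rho(e_{3}), rho(e_{13}) = -i*rho(e_{2}), rho(e_{23}) = i*rho(e_{1}); with real blade coefficients the real parts of m0..m3 are the coefficients of 1, e_{1}, e_{2}, e_{3} and the imaginary parts give the bivectors (e_{23}: Im m1, e_{13}: -Im m2, e_{12}: Im m3).
Answer: \frac{7}{4} - \frac{9}{2} e_{2} - 3 e_{3} - \frac{3}{5} e_{12}


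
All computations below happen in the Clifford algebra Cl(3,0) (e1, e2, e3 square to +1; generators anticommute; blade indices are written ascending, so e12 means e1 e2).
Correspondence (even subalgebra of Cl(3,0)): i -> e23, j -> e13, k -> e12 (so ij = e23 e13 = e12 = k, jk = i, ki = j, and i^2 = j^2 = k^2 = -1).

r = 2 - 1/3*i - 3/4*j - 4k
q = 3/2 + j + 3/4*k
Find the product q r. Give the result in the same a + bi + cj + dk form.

In blades: q = 3/2 + 3/4*e12 + e13, r = 2 - 4*e12 - 3/4*e13 - 1/3*e23.
Distribute q over r term by term (generator squares from the signature, products reordered to ascending indices): (3/2)*r = 3 - 6*e12 - 9/8*e13 - 1/2*e23; (3/4*e12)*r = 3 + 3/2*e12 - 1/4*e13 + 9/16*e23; (e13)*r = 3/4 + 1/3*e12 + 2*e13 - 4*e23.
Sum: 27/4 - 25/6*e12 + 5/8*e13 - 63/16*e23; translating back through the correspondence:
Answer: 27/4 - 63/16*i + 5/8*j - 25/6*k


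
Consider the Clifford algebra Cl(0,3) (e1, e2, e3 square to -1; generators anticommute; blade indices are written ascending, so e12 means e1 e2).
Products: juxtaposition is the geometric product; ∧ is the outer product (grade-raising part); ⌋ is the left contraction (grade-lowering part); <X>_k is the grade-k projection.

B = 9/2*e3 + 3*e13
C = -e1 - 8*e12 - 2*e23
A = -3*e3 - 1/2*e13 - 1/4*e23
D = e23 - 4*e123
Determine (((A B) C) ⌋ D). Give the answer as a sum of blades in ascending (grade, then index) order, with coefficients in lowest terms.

step 1: 15 - 27/4*e1 + 9/8*e2 + 3/4*e12
step 2: -3/4 - 24*e1 - 219/4*e2 + 9/4*e3 - 951/8*e12 + 3/2*e13 - 30*e23 + 27/2*e123
step 3: -24 - 120*e1 - 15/4*e2 - 1683/4*e3 + 9*e12 + 219*e13 - 387/4*e23 + 3*e123
Answer: -24 - 120*e1 - 15/4*e2 - 1683/4*e3 + 9*e12 + 219*e13 - 387/4*e23 + 3*e123
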